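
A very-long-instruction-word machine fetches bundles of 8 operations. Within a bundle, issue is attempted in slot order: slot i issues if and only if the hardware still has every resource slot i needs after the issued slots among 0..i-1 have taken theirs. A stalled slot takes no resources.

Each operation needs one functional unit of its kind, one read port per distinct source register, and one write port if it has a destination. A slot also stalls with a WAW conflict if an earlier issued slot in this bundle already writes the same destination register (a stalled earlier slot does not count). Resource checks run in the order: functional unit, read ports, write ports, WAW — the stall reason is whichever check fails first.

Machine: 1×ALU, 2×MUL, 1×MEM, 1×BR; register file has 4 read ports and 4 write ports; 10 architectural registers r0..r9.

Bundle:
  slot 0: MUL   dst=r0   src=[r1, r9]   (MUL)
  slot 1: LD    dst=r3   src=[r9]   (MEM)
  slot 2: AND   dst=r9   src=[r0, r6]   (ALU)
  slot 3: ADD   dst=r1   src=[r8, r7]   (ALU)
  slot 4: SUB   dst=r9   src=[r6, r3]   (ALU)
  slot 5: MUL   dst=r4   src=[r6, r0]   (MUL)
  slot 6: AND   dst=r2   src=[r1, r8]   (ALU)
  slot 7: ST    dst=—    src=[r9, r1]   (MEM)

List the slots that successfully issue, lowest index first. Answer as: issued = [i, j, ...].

#0 MUL src=r1,r9 dispatched  <A:1 Mu:1 Ld:1 B:1 rd:2 wr:3>
#1 MEM src=r9 dispatched  <A:1 Mu:1 Ld:0 B:1 rd:1 wr:2>
#2 ALU src=r0,r6 held:RD_PORT  <A:1 Mu:1 Ld:0 B:1 rd:1 wr:2>
#3 ALU src=r8,r7 held:RD_PORT  <A:1 Mu:1 Ld:0 B:1 rd:1 wr:2>
#4 ALU src=r6,r3 held:RD_PORT  <A:1 Mu:1 Ld:0 B:1 rd:1 wr:2>
#5 MUL src=r6,r0 held:RD_PORT  <A:1 Mu:1 Ld:0 B:1 rd:1 wr:2>
#6 ALU src=r1,r8 held:RD_PORT  <A:1 Mu:1 Ld:0 B:1 rd:1 wr:2>
#7 MEM src=r9,r1 held:FU  <A:1 Mu:1 Ld:0 B:1 rd:1 wr:2>

issued = [0, 1]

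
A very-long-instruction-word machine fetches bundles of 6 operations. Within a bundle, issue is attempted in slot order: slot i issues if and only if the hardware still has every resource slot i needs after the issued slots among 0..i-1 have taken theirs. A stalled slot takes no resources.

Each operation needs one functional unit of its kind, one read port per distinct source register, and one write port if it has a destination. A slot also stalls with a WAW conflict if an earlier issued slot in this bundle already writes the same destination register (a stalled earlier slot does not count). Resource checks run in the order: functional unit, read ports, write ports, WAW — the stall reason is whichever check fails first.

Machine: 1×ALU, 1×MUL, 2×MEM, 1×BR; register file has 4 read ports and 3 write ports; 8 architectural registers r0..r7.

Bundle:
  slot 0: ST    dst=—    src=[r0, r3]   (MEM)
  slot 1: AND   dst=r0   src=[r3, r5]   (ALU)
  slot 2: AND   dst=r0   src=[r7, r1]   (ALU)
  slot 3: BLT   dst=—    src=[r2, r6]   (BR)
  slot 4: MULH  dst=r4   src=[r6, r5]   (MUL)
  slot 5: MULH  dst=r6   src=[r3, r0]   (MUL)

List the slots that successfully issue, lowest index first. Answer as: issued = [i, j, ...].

issued = [0, 1]

[0] MEM needs rd=2 wr=0: ok; after: ALU=1 MUL=1 MEM=1 BR=1, R=2, W=3
[1] ALU needs rd=2 wr=1: ok; after: ALU=0 MUL=1 MEM=1 BR=1, R=0, W=2
[2] ALU needs rd=2 wr=1: FU; after: ALU=0 MUL=1 MEM=1 BR=1, R=0, W=2
[3] BR needs rd=2 wr=0: RD_PORT; after: ALU=0 MUL=1 MEM=1 BR=1, R=0, W=2
[4] MUL needs rd=2 wr=1: RD_PORT; after: ALU=0 MUL=1 MEM=1 BR=1, R=0, W=2
[5] MUL needs rd=2 wr=1: RD_PORT; after: ALU=0 MUL=1 MEM=1 BR=1, R=0, W=2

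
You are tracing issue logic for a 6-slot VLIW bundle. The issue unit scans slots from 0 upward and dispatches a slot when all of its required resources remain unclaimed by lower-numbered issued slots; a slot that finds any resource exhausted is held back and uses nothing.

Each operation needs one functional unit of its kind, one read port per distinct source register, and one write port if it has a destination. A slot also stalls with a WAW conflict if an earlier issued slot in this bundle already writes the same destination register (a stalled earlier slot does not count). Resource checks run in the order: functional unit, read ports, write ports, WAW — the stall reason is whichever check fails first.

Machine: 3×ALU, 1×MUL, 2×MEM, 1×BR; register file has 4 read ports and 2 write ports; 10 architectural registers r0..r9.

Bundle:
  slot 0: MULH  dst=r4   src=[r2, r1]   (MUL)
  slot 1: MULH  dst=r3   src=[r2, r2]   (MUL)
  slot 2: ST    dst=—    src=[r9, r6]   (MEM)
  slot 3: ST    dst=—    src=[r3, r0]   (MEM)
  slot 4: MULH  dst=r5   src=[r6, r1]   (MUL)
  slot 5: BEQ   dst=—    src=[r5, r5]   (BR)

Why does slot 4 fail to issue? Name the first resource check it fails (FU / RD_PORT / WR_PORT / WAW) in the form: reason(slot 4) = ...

(0) want 1×MUL +2rd +1wr — yes → AL3|MU0|ME2|BR1|rd2|wr1
(1) want 1×MUL +1rd +1wr — FU → AL3|MU0|ME2|BR1|rd2|wr1
(2) want 1×MEM +2rd +0wr — yes → AL3|MU0|ME1|BR1|rd0|wr1
(3) want 1×MEM +2rd +0wr — RD_PORT → AL3|MU0|ME1|BR1|rd0|wr1
(4) want 1×MUL +2rd +1wr — FU → AL3|MU0|ME1|BR1|rd0|wr1
(5) want 1×BR +1rd +0wr — RD_PORT → AL3|MU0|ME1|BR1|rd0|wr1

reason(slot 4) = FU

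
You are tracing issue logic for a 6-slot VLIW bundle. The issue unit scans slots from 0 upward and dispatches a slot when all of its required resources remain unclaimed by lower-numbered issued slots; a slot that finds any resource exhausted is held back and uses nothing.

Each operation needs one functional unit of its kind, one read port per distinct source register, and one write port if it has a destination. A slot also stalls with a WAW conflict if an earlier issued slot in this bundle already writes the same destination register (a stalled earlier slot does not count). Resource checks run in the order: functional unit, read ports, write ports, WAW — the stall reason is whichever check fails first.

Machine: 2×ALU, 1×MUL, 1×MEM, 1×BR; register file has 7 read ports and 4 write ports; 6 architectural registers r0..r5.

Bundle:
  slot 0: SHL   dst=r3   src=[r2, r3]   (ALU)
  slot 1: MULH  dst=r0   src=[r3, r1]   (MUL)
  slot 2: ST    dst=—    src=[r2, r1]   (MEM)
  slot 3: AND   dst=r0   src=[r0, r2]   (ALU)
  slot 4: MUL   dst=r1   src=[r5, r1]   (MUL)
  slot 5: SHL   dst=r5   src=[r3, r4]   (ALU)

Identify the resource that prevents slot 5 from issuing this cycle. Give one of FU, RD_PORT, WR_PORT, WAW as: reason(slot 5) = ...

[0] ALU needs rd=2 wr=1: ok; after: ALU=1 MUL=1 MEM=1 BR=1, R=5, W=3
[1] MUL needs rd=2 wr=1: ok; after: ALU=1 MUL=0 MEM=1 BR=1, R=3, W=2
[2] MEM needs rd=2 wr=0: ok; after: ALU=1 MUL=0 MEM=0 BR=1, R=1, W=2
[3] ALU needs rd=2 wr=1: RD_PORT; after: ALU=1 MUL=0 MEM=0 BR=1, R=1, W=2
[4] MUL needs rd=2 wr=1: FU; after: ALU=1 MUL=0 MEM=0 BR=1, R=1, W=2
[5] ALU needs rd=2 wr=1: RD_PORT; after: ALU=1 MUL=0 MEM=0 BR=1, R=1, W=2

reason(slot 5) = RD_PORT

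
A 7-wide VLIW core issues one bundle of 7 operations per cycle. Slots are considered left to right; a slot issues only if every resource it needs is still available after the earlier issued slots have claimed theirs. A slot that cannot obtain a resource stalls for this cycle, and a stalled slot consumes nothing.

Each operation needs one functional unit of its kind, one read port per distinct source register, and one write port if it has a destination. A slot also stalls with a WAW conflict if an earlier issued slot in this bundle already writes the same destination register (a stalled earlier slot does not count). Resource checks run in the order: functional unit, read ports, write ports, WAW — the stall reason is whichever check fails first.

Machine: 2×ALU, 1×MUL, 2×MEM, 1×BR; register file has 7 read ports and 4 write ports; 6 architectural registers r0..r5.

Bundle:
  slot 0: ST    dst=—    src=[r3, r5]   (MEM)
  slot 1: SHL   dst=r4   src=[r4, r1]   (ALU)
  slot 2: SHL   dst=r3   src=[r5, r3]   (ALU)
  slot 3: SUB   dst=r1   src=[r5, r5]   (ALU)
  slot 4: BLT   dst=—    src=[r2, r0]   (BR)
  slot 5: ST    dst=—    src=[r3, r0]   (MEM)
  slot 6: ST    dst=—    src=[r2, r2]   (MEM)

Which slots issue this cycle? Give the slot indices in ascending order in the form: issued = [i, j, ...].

[0] MEM needs rd=2 wr=0: ok; after: ALU=2 MUL=1 MEM=1 BR=1, R=5, W=4
[1] ALU needs rd=2 wr=1: ok; after: ALU=1 MUL=1 MEM=1 BR=1, R=3, W=3
[2] ALU needs rd=2 wr=1: ok; after: ALU=0 MUL=1 MEM=1 BR=1, R=1, W=2
[3] ALU needs rd=1 wr=1: FU; after: ALU=0 MUL=1 MEM=1 BR=1, R=1, W=2
[4] BR needs rd=2 wr=0: RD_PORT; after: ALU=0 MUL=1 MEM=1 BR=1, R=1, W=2
[5] MEM needs rd=2 wr=0: RD_PORT; after: ALU=0 MUL=1 MEM=1 BR=1, R=1, W=2
[6] MEM needs rd=1 wr=0: ok; after: ALU=0 MUL=1 MEM=0 BR=1, R=0, W=2

issued = [0, 1, 2, 6]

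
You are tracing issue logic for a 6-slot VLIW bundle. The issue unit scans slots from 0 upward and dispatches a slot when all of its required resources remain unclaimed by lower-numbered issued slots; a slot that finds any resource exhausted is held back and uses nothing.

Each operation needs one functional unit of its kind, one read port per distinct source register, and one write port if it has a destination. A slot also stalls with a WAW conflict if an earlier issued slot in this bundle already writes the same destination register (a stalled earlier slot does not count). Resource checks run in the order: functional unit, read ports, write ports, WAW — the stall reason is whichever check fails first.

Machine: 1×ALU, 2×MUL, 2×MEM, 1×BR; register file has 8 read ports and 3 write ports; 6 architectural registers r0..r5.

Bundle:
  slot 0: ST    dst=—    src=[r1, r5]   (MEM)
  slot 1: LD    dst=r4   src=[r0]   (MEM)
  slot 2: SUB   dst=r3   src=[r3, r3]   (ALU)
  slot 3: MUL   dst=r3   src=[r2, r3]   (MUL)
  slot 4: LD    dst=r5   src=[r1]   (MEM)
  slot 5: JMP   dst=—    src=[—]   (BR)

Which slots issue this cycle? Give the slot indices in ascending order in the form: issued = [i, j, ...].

issued = [0, 1, 2, 5]

(0) want 1×MEM +2rd +0wr — yes → AL1|MU2|ME1|BR1|rd6|wr3
(1) want 1×MEM +1rd +1wr — yes → AL1|MU2|ME0|BR1|rd5|wr2
(2) want 1×ALU +1rd +1wr — yes → AL0|MU2|ME0|BR1|rd4|wr1
(3) want 1×MUL +2rd +1wr — WAW → AL0|MU2|ME0|BR1|rd4|wr1
(4) want 1×MEM +1rd +1wr — FU → AL0|MU2|ME0|BR1|rd4|wr1
(5) want 1×BR +0rd +0wr — yes → AL0|MU2|ME0|BR0|rd4|wr1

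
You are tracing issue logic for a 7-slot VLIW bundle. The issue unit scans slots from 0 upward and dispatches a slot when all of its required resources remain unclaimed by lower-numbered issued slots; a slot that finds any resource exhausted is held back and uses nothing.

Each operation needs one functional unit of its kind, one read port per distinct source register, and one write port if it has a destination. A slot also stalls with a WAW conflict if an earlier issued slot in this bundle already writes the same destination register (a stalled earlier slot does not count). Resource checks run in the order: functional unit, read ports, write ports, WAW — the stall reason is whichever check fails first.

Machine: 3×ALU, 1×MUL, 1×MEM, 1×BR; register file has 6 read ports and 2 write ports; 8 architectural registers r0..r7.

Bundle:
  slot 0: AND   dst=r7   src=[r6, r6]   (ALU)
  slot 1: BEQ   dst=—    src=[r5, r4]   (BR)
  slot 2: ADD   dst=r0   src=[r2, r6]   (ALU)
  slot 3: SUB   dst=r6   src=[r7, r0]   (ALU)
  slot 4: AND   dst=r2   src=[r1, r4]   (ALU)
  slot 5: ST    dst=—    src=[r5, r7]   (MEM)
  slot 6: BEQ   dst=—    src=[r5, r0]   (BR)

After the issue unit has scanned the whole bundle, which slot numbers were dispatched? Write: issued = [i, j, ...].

#0 ALU src=r6,r6 dispatched  <A:2 Mu:1 Ld:1 B:1 rd:5 wr:1>
#1 BR src=r5,r4 dispatched  <A:2 Mu:1 Ld:1 B:0 rd:3 wr:1>
#2 ALU src=r2,r6 dispatched  <A:1 Mu:1 Ld:1 B:0 rd:1 wr:0>
#3 ALU src=r7,r0 held:RD_PORT  <A:1 Mu:1 Ld:1 B:0 rd:1 wr:0>
#4 ALU src=r1,r4 held:RD_PORT  <A:1 Mu:1 Ld:1 B:0 rd:1 wr:0>
#5 MEM src=r5,r7 held:RD_PORT  <A:1 Mu:1 Ld:1 B:0 rd:1 wr:0>
#6 BR src=r5,r0 held:FU  <A:1 Mu:1 Ld:1 B:0 rd:1 wr:0>

issued = [0, 1, 2]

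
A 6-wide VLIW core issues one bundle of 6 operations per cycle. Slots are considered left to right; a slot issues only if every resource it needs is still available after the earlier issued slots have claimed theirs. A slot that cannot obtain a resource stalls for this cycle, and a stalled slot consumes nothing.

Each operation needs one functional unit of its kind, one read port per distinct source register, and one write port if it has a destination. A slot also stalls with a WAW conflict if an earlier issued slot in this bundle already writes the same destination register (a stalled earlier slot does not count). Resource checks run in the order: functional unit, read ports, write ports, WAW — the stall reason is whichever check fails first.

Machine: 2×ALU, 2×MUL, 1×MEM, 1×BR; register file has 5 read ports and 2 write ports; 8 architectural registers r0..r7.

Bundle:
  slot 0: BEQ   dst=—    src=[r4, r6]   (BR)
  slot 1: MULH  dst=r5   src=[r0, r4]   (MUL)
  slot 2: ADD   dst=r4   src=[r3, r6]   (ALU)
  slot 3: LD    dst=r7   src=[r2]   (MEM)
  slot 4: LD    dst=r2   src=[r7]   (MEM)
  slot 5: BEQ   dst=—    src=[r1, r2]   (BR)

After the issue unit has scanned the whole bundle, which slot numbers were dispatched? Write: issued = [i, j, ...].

(0) want 1×BR +2rd +0wr — yes → AL2|MU2|ME1|BR0|rd3|wr2
(1) want 1×MUL +2rd +1wr — yes → AL2|MU1|ME1|BR0|rd1|wr1
(2) want 1×ALU +2rd +1wr — RD_PORT → AL2|MU1|ME1|BR0|rd1|wr1
(3) want 1×MEM +1rd +1wr — yes → AL2|MU1|ME0|BR0|rd0|wr0
(4) want 1×MEM +1rd +1wr — FU → AL2|MU1|ME0|BR0|rd0|wr0
(5) want 1×BR +2rd +0wr — FU → AL2|MU1|ME0|BR0|rd0|wr0

issued = [0, 1, 3]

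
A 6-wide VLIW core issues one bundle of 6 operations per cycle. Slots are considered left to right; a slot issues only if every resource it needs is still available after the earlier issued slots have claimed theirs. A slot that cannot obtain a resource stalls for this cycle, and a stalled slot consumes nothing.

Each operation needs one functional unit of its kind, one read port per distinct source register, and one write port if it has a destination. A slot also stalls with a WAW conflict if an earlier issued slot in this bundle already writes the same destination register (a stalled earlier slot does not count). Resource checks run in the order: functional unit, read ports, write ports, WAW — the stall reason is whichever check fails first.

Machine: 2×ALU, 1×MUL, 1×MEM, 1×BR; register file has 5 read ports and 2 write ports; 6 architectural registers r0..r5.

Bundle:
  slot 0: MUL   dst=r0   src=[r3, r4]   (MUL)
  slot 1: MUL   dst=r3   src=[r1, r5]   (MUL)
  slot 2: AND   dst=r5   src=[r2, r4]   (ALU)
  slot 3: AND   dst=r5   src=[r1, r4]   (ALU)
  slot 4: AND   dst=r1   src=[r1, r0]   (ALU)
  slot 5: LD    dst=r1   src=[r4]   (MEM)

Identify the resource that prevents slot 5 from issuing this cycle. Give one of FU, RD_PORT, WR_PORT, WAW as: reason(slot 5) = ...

reason(slot 5) = WR_PORT

[0] MUL needs rd=2 wr=1: ok; after: ALU=2 MUL=0 MEM=1 BR=1, R=3, W=1
[1] MUL needs rd=2 wr=1: FU; after: ALU=2 MUL=0 MEM=1 BR=1, R=3, W=1
[2] ALU needs rd=2 wr=1: ok; after: ALU=1 MUL=0 MEM=1 BR=1, R=1, W=0
[3] ALU needs rd=2 wr=1: RD_PORT; after: ALU=1 MUL=0 MEM=1 BR=1, R=1, W=0
[4] ALU needs rd=2 wr=1: RD_PORT; after: ALU=1 MUL=0 MEM=1 BR=1, R=1, W=0
[5] MEM needs rd=1 wr=1: WR_PORT; after: ALU=1 MUL=0 MEM=1 BR=1, R=1, W=0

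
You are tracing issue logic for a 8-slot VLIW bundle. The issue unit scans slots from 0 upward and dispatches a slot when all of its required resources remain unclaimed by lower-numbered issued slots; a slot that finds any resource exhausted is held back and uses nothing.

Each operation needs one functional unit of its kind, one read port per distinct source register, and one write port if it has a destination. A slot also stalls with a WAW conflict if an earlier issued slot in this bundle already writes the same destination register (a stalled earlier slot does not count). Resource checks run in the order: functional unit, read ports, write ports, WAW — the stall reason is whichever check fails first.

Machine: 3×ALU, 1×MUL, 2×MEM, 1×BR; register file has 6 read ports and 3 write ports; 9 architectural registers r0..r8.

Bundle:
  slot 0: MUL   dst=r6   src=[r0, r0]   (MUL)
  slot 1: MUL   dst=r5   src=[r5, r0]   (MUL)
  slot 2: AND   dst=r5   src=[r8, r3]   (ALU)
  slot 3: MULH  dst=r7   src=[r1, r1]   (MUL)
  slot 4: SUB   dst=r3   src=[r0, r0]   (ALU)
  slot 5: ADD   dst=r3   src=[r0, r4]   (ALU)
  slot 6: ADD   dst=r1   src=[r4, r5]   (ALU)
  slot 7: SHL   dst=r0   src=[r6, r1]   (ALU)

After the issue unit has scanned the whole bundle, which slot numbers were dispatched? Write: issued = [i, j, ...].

#0 MUL src=r0,r0 dispatched  <A:3 Mu:0 Ld:2 B:1 rd:5 wr:2>
#1 MUL src=r5,r0 held:FU  <A:3 Mu:0 Ld:2 B:1 rd:5 wr:2>
#2 ALU src=r8,r3 dispatched  <A:2 Mu:0 Ld:2 B:1 rd:3 wr:1>
#3 MUL src=r1,r1 held:FU  <A:2 Mu:0 Ld:2 B:1 rd:3 wr:1>
#4 ALU src=r0,r0 dispatched  <A:1 Mu:0 Ld:2 B:1 rd:2 wr:0>
#5 ALU src=r0,r4 held:WR_PORT  <A:1 Mu:0 Ld:2 B:1 rd:2 wr:0>
#6 ALU src=r4,r5 held:WR_PORT  <A:1 Mu:0 Ld:2 B:1 rd:2 wr:0>
#7 ALU src=r6,r1 held:WR_PORT  <A:1 Mu:0 Ld:2 B:1 rd:2 wr:0>

issued = [0, 2, 4]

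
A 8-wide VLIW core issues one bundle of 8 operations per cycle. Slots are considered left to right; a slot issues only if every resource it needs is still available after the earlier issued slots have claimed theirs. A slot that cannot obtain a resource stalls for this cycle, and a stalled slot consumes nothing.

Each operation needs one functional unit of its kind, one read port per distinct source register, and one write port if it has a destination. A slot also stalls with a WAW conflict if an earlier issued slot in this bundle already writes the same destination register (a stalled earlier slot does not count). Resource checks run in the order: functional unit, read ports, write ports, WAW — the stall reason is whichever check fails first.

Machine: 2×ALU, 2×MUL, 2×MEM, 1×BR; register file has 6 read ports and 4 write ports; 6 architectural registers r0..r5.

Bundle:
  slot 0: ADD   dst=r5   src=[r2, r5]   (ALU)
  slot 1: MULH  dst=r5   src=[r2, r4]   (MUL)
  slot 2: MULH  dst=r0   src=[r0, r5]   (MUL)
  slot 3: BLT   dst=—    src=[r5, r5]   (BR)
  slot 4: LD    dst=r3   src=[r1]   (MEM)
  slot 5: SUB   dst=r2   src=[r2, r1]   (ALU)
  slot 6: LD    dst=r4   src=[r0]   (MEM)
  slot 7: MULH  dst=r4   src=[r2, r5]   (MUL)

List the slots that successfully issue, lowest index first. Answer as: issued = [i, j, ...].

issued = [0, 2, 3, 4]

slot 0 (ALU): ISSUE — free A1,Mu2,Ld2,B1 rp4 wp3
slot 1 (MUL): stall WAW — free A1,Mu2,Ld2,B1 rp4 wp3
slot 2 (MUL): ISSUE — free A1,Mu1,Ld2,B1 rp2 wp2
slot 3 (BR): ISSUE — free A1,Mu1,Ld2,B0 rp1 wp2
slot 4 (MEM): ISSUE — free A1,Mu1,Ld1,B0 rp0 wp1
slot 5 (ALU): stall RD_PORT — free A1,Mu1,Ld1,B0 rp0 wp1
slot 6 (MEM): stall RD_PORT — free A1,Mu1,Ld1,B0 rp0 wp1
slot 7 (MUL): stall RD_PORT — free A1,Mu1,Ld1,B0 rp0 wp1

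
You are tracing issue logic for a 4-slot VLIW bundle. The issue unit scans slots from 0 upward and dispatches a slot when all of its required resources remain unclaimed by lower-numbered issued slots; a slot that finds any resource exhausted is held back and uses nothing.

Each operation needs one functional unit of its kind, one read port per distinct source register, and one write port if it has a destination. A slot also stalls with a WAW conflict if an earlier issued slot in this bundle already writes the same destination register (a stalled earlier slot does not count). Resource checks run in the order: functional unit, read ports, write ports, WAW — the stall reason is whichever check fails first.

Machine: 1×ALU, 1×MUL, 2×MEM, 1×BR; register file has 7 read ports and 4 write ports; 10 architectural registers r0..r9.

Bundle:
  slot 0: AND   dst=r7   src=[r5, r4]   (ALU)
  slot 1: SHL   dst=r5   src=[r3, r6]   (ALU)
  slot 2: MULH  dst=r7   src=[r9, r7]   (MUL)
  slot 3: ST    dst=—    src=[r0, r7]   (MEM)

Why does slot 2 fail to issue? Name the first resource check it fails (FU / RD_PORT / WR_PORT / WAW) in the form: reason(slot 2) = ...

reason(slot 2) = WAW

  0. ALU→r7 ⇒ go  {0A/1Mu/2Ld/1B | 5r 3w}
  1. ALU→r5 ⇒ no(FU)  {0A/1Mu/2Ld/1B | 5r 3w}
  2. MUL→r7 ⇒ no(WAW)  {0A/1Mu/2Ld/1B | 5r 3w}
  3. MEM ⇒ go  {0A/1Mu/1Ld/1B | 3r 3w}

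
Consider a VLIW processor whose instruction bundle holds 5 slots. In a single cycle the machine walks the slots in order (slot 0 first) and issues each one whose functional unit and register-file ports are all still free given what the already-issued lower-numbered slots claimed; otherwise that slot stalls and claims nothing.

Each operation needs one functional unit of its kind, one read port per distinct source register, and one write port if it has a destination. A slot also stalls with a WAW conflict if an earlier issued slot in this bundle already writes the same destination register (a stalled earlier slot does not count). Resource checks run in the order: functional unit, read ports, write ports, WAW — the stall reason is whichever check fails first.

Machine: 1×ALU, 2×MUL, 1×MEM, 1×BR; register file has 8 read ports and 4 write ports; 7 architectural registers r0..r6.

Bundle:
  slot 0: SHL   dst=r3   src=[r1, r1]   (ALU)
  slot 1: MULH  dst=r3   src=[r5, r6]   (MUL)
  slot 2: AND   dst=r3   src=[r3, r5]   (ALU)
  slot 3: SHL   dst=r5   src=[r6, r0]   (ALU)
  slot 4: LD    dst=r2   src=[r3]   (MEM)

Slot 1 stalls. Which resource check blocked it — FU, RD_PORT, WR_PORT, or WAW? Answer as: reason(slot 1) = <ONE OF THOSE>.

reason(slot 1) = WAW

(0) want 1×ALU +1rd +1wr — yes → AL0|MU2|ME1|BR1|rd7|wr3
(1) want 1×MUL +2rd +1wr — WAW → AL0|MU2|ME1|BR1|rd7|wr3
(2) want 1×ALU +2rd +1wr — FU → AL0|MU2|ME1|BR1|rd7|wr3
(3) want 1×ALU +2rd +1wr — FU → AL0|MU2|ME1|BR1|rd7|wr3
(4) want 1×MEM +1rd +1wr — yes → AL0|MU2|ME0|BR1|rd6|wr2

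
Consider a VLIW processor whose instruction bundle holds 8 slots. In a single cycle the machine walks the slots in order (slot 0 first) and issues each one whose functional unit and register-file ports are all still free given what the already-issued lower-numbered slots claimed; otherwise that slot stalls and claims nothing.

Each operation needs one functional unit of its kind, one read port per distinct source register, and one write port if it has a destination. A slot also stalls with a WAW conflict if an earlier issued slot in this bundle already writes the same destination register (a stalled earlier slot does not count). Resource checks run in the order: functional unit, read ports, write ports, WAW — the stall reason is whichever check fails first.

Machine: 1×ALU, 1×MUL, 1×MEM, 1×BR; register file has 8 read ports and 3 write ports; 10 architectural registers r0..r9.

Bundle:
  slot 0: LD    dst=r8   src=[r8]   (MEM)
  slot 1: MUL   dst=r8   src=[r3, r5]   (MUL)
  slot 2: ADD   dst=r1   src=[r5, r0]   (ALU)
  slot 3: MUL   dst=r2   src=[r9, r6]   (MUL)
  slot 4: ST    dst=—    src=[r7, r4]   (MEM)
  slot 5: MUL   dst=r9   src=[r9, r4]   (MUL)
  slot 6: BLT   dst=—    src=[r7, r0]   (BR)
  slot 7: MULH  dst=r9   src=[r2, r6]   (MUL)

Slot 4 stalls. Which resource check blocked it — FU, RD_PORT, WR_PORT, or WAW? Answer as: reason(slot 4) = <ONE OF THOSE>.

reason(slot 4) = FU

  0. MEM→r8 ⇒ go  {1A/1Mu/0Ld/1B | 7r 2w}
  1. MUL→r8 ⇒ no(WAW)  {1A/1Mu/0Ld/1B | 7r 2w}
  2. ALU→r1 ⇒ go  {0A/1Mu/0Ld/1B | 5r 1w}
  3. MUL→r2 ⇒ go  {0A/0Mu/0Ld/1B | 3r 0w}
  4. MEM ⇒ no(FU)  {0A/0Mu/0Ld/1B | 3r 0w}
  5. MUL→r9 ⇒ no(FU)  {0A/0Mu/0Ld/1B | 3r 0w}
  6. BR ⇒ go  {0A/0Mu/0Ld/0B | 1r 0w}
  7. MUL→r9 ⇒ no(FU)  {0A/0Mu/0Ld/0B | 1r 0w}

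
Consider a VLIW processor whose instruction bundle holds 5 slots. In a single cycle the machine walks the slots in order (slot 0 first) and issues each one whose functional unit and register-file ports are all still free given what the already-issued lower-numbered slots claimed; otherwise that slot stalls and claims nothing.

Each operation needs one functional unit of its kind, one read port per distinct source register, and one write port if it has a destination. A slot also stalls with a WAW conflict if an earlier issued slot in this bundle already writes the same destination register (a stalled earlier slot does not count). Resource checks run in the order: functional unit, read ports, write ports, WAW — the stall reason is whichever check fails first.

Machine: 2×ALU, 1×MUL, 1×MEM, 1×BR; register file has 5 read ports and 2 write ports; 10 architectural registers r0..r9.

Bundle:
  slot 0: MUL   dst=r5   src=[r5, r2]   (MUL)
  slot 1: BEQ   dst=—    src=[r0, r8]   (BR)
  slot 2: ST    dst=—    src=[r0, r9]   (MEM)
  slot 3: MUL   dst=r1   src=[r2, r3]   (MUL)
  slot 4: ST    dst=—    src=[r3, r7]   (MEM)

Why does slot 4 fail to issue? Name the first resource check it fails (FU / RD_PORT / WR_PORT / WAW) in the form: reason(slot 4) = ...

#0 MUL src=r5,r2 dispatched  <A:2 Mu:0 Ld:1 B:1 rd:3 wr:1>
#1 BR src=r0,r8 dispatched  <A:2 Mu:0 Ld:1 B:0 rd:1 wr:1>
#2 MEM src=r0,r9 held:RD_PORT  <A:2 Mu:0 Ld:1 B:0 rd:1 wr:1>
#3 MUL src=r2,r3 held:FU  <A:2 Mu:0 Ld:1 B:0 rd:1 wr:1>
#4 MEM src=r3,r7 held:RD_PORT  <A:2 Mu:0 Ld:1 B:0 rd:1 wr:1>

reason(slot 4) = RD_PORT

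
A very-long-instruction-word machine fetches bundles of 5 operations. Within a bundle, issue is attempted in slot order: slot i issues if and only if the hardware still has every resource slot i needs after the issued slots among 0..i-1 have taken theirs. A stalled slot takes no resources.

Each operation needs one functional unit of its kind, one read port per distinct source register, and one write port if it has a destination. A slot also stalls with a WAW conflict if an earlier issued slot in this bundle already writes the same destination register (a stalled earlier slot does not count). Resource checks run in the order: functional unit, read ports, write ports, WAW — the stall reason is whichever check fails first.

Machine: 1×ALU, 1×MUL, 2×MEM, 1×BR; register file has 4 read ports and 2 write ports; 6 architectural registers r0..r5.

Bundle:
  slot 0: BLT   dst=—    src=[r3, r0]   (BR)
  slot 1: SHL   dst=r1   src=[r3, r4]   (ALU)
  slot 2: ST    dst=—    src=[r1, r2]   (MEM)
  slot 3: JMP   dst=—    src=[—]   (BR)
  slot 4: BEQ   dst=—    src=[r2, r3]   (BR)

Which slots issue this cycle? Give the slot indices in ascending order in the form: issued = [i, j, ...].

[0] BR needs rd=2 wr=0: ok; after: ALU=1 MUL=1 MEM=2 BR=0, R=2, W=2
[1] ALU needs rd=2 wr=1: ok; after: ALU=0 MUL=1 MEM=2 BR=0, R=0, W=1
[2] MEM needs rd=2 wr=0: RD_PORT; after: ALU=0 MUL=1 MEM=2 BR=0, R=0, W=1
[3] BR needs rd=0 wr=0: FU; after: ALU=0 MUL=1 MEM=2 BR=0, R=0, W=1
[4] BR needs rd=2 wr=0: FU; after: ALU=0 MUL=1 MEM=2 BR=0, R=0, W=1

issued = [0, 1]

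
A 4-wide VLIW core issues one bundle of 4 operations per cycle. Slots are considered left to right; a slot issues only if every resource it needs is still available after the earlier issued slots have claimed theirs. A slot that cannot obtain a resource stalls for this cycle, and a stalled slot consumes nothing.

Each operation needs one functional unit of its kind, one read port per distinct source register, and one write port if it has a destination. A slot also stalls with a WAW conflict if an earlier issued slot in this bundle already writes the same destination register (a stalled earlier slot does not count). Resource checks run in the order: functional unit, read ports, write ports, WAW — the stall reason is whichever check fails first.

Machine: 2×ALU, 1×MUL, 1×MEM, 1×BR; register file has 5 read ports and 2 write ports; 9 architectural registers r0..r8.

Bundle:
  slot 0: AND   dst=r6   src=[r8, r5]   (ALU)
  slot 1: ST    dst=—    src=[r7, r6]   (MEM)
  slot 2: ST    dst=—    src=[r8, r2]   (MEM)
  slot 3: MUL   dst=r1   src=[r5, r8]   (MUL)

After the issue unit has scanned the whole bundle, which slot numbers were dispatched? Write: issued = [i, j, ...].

issued = [0, 1]

(0) want 1×ALU +2rd +1wr — yes → AL1|MU1|ME1|BR1|rd3|wr1
(1) want 1×MEM +2rd +0wr — yes → AL1|MU1|ME0|BR1|rd1|wr1
(2) want 1×MEM +2rd +0wr — FU → AL1|MU1|ME0|BR1|rd1|wr1
(3) want 1×MUL +2rd +1wr — RD_PORT → AL1|MU1|ME0|BR1|rd1|wr1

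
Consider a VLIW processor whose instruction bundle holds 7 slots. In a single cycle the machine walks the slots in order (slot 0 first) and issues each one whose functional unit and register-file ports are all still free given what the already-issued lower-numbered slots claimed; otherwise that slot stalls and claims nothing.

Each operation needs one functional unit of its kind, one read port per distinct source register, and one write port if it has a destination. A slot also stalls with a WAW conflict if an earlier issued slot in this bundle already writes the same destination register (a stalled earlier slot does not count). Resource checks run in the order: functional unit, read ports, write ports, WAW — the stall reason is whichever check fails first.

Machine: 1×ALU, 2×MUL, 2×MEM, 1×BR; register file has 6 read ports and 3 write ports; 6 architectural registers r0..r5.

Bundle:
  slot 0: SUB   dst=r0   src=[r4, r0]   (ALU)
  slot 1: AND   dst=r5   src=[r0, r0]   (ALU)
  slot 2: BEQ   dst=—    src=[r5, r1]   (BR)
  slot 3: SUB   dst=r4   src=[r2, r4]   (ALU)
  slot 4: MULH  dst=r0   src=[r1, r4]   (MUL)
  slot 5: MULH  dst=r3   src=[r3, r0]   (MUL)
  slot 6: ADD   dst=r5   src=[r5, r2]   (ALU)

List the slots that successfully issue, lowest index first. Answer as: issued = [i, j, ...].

  0. ALU→r0 ⇒ go  {0A/2Mu/2Ld/1B | 4r 2w}
  1. ALU→r5 ⇒ no(FU)  {0A/2Mu/2Ld/1B | 4r 2w}
  2. BR ⇒ go  {0A/2Mu/2Ld/0B | 2r 2w}
  3. ALU→r4 ⇒ no(FU)  {0A/2Mu/2Ld/0B | 2r 2w}
  4. MUL→r0 ⇒ no(WAW)  {0A/2Mu/2Ld/0B | 2r 2w}
  5. MUL→r3 ⇒ go  {0A/1Mu/2Ld/0B | 0r 1w}
  6. ALU→r5 ⇒ no(FU)  {0A/1Mu/2Ld/0B | 0r 1w}

issued = [0, 2, 5]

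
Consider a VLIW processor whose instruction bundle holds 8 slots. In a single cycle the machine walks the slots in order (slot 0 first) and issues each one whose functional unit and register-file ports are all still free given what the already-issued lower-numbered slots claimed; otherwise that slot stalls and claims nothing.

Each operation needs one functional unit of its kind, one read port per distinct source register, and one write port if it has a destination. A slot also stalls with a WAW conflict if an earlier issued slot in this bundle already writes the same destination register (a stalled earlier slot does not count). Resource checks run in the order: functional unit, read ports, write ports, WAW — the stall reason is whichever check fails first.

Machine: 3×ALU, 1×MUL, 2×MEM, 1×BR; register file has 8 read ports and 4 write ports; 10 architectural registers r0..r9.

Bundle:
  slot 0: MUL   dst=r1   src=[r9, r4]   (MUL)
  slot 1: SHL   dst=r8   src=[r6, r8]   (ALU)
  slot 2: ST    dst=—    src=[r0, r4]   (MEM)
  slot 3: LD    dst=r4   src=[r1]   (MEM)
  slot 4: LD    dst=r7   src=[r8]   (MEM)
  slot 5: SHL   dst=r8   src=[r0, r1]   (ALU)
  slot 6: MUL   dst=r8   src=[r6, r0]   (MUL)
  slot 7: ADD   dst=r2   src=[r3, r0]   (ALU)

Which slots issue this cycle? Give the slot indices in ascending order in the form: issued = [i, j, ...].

issued = [0, 1, 2, 3]

slot 0 (MUL): ISSUE — free A3,Mu0,Ld2,B1 rp6 wp3
slot 1 (ALU): ISSUE — free A2,Mu0,Ld2,B1 rp4 wp2
slot 2 (MEM): ISSUE — free A2,Mu0,Ld1,B1 rp2 wp2
slot 3 (MEM): ISSUE — free A2,Mu0,Ld0,B1 rp1 wp1
slot 4 (MEM): stall FU — free A2,Mu0,Ld0,B1 rp1 wp1
slot 5 (ALU): stall RD_PORT — free A2,Mu0,Ld0,B1 rp1 wp1
slot 6 (MUL): stall FU — free A2,Mu0,Ld0,B1 rp1 wp1
slot 7 (ALU): stall RD_PORT — free A2,Mu0,Ld0,B1 rp1 wp1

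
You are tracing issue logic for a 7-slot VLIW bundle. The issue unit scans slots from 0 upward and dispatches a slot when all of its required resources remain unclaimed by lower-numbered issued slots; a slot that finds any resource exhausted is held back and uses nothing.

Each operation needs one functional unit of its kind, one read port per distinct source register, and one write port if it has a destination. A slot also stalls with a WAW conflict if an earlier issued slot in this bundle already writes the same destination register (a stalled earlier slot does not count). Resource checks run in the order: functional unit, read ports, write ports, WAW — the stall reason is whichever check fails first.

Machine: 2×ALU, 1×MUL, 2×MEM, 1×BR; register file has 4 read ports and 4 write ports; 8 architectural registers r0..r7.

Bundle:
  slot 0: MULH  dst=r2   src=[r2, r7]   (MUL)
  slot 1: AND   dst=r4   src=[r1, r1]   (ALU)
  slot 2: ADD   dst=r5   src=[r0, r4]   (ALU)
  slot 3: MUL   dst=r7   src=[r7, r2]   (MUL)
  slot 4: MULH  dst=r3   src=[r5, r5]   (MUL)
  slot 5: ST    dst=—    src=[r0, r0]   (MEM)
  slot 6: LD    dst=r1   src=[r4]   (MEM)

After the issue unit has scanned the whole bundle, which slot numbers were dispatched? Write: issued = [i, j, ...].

issued = [0, 1, 5]

[0] MUL needs rd=2 wr=1: ok; after: ALU=2 MUL=0 MEM=2 BR=1, R=2, W=3
[1] ALU needs rd=1 wr=1: ok; after: ALU=1 MUL=0 MEM=2 BR=1, R=1, W=2
[2] ALU needs rd=2 wr=1: RD_PORT; after: ALU=1 MUL=0 MEM=2 BR=1, R=1, W=2
[3] MUL needs rd=2 wr=1: FU; after: ALU=1 MUL=0 MEM=2 BR=1, R=1, W=2
[4] MUL needs rd=1 wr=1: FU; after: ALU=1 MUL=0 MEM=2 BR=1, R=1, W=2
[5] MEM needs rd=1 wr=0: ok; after: ALU=1 MUL=0 MEM=1 BR=1, R=0, W=2
[6] MEM needs rd=1 wr=1: RD_PORT; after: ALU=1 MUL=0 MEM=1 BR=1, R=0, W=2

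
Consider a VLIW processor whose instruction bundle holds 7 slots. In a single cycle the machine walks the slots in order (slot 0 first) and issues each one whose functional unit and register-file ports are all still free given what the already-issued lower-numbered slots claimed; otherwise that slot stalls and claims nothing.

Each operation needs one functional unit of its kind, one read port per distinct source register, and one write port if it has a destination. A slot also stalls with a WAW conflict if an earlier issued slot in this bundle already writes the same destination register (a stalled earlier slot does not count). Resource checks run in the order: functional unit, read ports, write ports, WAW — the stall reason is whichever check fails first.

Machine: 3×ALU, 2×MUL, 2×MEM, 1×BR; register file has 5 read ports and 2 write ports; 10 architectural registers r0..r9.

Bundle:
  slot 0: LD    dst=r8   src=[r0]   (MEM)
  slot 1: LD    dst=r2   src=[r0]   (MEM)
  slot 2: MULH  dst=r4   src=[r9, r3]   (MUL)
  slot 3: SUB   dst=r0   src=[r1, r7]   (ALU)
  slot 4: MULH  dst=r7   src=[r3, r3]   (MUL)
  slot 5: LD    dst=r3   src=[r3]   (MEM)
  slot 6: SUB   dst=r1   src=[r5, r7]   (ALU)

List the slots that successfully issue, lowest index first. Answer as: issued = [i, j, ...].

issued = [0, 1]

(0) want 1×MEM +1rd +1wr — yes → AL3|MU2|ME1|BR1|rd4|wr1
(1) want 1×MEM +1rd +1wr — yes → AL3|MU2|ME0|BR1|rd3|wr0
(2) want 1×MUL +2rd +1wr — WR_PORT → AL3|MU2|ME0|BR1|rd3|wr0
(3) want 1×ALU +2rd +1wr — WR_PORT → AL3|MU2|ME0|BR1|rd3|wr0
(4) want 1×MUL +1rd +1wr — WR_PORT → AL3|MU2|ME0|BR1|rd3|wr0
(5) want 1×MEM +1rd +1wr — FU → AL3|MU2|ME0|BR1|rd3|wr0
(6) want 1×ALU +2rd +1wr — WR_PORT → AL3|MU2|ME0|BR1|rd3|wr0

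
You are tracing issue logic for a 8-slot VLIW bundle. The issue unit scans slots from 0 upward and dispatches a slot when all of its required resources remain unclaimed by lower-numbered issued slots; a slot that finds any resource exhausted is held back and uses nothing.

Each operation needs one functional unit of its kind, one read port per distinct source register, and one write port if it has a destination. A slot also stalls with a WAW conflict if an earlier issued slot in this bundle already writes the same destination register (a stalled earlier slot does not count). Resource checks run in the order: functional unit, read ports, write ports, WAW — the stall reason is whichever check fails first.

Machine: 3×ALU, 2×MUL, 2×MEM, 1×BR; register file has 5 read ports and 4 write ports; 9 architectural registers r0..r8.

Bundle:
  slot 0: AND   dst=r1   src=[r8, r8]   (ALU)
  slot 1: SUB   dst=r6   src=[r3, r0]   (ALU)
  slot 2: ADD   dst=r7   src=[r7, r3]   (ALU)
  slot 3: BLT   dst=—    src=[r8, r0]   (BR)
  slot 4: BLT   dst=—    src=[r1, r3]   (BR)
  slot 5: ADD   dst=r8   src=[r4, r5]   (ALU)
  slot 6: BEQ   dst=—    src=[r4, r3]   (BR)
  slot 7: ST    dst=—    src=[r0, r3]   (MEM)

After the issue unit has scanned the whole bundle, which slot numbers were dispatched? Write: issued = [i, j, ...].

issued = [0, 1, 2]

slot 0 (ALU): ISSUE — free A2,Mu2,Ld2,B1 rp4 wp3
slot 1 (ALU): ISSUE — free A1,Mu2,Ld2,B1 rp2 wp2
slot 2 (ALU): ISSUE — free A0,Mu2,Ld2,B1 rp0 wp1
slot 3 (BR): stall RD_PORT — free A0,Mu2,Ld2,B1 rp0 wp1
slot 4 (BR): stall RD_PORT — free A0,Mu2,Ld2,B1 rp0 wp1
slot 5 (ALU): stall FU — free A0,Mu2,Ld2,B1 rp0 wp1
slot 6 (BR): stall RD_PORT — free A0,Mu2,Ld2,B1 rp0 wp1
slot 7 (MEM): stall RD_PORT — free A0,Mu2,Ld2,B1 rp0 wp1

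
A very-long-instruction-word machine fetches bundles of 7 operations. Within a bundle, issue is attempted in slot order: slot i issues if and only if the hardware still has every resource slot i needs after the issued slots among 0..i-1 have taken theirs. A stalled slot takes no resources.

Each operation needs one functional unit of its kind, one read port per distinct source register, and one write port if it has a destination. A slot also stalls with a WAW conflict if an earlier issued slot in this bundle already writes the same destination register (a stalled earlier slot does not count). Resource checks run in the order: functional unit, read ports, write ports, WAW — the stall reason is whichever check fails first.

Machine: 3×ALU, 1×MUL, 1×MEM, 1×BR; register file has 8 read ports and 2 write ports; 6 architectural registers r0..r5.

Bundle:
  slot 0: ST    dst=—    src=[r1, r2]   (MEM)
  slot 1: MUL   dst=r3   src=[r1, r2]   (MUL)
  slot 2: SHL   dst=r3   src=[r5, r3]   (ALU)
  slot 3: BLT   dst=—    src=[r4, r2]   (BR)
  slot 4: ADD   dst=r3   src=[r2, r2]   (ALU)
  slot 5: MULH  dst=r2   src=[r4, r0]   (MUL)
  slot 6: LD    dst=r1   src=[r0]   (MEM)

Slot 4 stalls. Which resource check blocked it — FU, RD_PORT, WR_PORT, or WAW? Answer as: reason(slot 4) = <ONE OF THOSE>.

reason(slot 4) = WAW

[0] MEM needs rd=2 wr=0: ok; after: ALU=3 MUL=1 MEM=0 BR=1, R=6, W=2
[1] MUL needs rd=2 wr=1: ok; after: ALU=3 MUL=0 MEM=0 BR=1, R=4, W=1
[2] ALU needs rd=2 wr=1: WAW; after: ALU=3 MUL=0 MEM=0 BR=1, R=4, W=1
[3] BR needs rd=2 wr=0: ok; after: ALU=3 MUL=0 MEM=0 BR=0, R=2, W=1
[4] ALU needs rd=1 wr=1: WAW; after: ALU=3 MUL=0 MEM=0 BR=0, R=2, W=1
[5] MUL needs rd=2 wr=1: FU; after: ALU=3 MUL=0 MEM=0 BR=0, R=2, W=1
[6] MEM needs rd=1 wr=1: FU; after: ALU=3 MUL=0 MEM=0 BR=0, R=2, W=1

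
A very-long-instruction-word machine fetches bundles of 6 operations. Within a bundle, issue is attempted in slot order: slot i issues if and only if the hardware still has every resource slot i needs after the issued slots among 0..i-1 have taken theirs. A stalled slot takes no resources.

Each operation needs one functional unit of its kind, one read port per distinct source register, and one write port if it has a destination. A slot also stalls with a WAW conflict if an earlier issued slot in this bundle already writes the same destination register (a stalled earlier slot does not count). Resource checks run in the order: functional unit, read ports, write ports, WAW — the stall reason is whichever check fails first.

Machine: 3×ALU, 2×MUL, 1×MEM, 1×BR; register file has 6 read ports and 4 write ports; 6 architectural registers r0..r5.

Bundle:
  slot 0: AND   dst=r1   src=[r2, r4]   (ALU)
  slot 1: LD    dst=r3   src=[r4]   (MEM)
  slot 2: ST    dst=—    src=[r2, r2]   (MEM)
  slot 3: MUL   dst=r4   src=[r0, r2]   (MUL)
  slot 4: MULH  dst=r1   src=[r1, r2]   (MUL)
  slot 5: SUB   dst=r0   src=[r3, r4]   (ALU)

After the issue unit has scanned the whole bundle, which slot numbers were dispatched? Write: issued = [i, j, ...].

[0] ALU needs rd=2 wr=1: ok; after: ALU=2 MUL=2 MEM=1 BR=1, R=4, W=3
[1] MEM needs rd=1 wr=1: ok; after: ALU=2 MUL=2 MEM=0 BR=1, R=3, W=2
[2] MEM needs rd=1 wr=0: FU; after: ALU=2 MUL=2 MEM=0 BR=1, R=3, W=2
[3] MUL needs rd=2 wr=1: ok; after: ALU=2 MUL=1 MEM=0 BR=1, R=1, W=1
[4] MUL needs rd=2 wr=1: RD_PORT; after: ALU=2 MUL=1 MEM=0 BR=1, R=1, W=1
[5] ALU needs rd=2 wr=1: RD_PORT; after: ALU=2 MUL=1 MEM=0 BR=1, R=1, W=1

issued = [0, 1, 3]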